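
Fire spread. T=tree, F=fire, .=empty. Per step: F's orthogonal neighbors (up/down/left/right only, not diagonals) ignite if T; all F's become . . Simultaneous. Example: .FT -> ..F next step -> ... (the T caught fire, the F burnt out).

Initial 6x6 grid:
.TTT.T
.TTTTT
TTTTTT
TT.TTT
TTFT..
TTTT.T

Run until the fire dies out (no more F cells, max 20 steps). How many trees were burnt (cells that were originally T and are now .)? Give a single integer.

Answer: 27

Derivation:
Step 1: +3 fires, +1 burnt (F count now 3)
Step 2: +5 fires, +3 burnt (F count now 5)
Step 3: +5 fires, +5 burnt (F count now 5)
Step 4: +6 fires, +5 burnt (F count now 6)
Step 5: +5 fires, +6 burnt (F count now 5)
Step 6: +2 fires, +5 burnt (F count now 2)
Step 7: +1 fires, +2 burnt (F count now 1)
Step 8: +0 fires, +1 burnt (F count now 0)
Fire out after step 8
Initially T: 28, now '.': 35
Total burnt (originally-T cells now '.'): 27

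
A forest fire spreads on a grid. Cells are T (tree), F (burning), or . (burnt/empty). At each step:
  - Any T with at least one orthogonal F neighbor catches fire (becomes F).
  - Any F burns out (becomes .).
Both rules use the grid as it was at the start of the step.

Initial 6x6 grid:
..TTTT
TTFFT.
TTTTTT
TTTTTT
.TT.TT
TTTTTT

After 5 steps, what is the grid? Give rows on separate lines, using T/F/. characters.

Step 1: 6 trees catch fire, 2 burn out
  ..FFTT
  TF..F.
  TTFFTT
  TTTTTT
  .TT.TT
  TTTTTT
Step 2: 6 trees catch fire, 6 burn out
  ....FT
  F.....
  TF..FT
  TTFFTT
  .TT.TT
  TTTTTT
Step 3: 6 trees catch fire, 6 burn out
  .....F
  ......
  F....F
  TF..FT
  .TF.TT
  TTTTTT
Step 4: 5 trees catch fire, 6 burn out
  ......
  ......
  ......
  F....F
  .F..FT
  TTFTTT
Step 5: 4 trees catch fire, 5 burn out
  ......
  ......
  ......
  ......
  .....F
  TF.FFT

......
......
......
......
.....F
TF.FFT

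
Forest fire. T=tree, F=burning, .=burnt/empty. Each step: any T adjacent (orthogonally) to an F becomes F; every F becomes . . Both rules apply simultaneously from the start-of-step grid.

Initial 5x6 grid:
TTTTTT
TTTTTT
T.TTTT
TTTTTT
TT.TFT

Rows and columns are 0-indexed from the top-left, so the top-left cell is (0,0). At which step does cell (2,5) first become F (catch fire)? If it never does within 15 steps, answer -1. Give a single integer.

Step 1: cell (2,5)='T' (+3 fires, +1 burnt)
Step 2: cell (2,5)='T' (+3 fires, +3 burnt)
Step 3: cell (2,5)='F' (+4 fires, +3 burnt)
  -> target ignites at step 3
Step 4: cell (2,5)='.' (+5 fires, +4 burnt)
Step 5: cell (2,5)='.' (+5 fires, +5 burnt)
Step 6: cell (2,5)='.' (+4 fires, +5 burnt)
Step 7: cell (2,5)='.' (+2 fires, +4 burnt)
Step 8: cell (2,5)='.' (+1 fires, +2 burnt)
Step 9: cell (2,5)='.' (+0 fires, +1 burnt)
  fire out at step 9

3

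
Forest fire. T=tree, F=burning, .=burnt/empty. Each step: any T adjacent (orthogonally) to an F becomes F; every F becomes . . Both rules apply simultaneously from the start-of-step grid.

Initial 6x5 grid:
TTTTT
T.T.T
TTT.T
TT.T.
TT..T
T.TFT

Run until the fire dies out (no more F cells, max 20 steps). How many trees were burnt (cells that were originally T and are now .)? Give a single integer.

Answer: 3

Derivation:
Step 1: +2 fires, +1 burnt (F count now 2)
Step 2: +1 fires, +2 burnt (F count now 1)
Step 3: +0 fires, +1 burnt (F count now 0)
Fire out after step 3
Initially T: 21, now '.': 12
Total burnt (originally-T cells now '.'): 3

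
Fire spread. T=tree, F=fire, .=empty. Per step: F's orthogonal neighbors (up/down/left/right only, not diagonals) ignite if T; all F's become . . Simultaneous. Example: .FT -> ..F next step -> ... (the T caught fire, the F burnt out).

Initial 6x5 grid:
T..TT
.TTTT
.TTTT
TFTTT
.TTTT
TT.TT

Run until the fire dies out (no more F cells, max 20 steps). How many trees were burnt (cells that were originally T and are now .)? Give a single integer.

Answer: 22

Derivation:
Step 1: +4 fires, +1 burnt (F count now 4)
Step 2: +5 fires, +4 burnt (F count now 5)
Step 3: +5 fires, +5 burnt (F count now 5)
Step 4: +4 fires, +5 burnt (F count now 4)
Step 5: +3 fires, +4 burnt (F count now 3)
Step 6: +1 fires, +3 burnt (F count now 1)
Step 7: +0 fires, +1 burnt (F count now 0)
Fire out after step 7
Initially T: 23, now '.': 29
Total burnt (originally-T cells now '.'): 22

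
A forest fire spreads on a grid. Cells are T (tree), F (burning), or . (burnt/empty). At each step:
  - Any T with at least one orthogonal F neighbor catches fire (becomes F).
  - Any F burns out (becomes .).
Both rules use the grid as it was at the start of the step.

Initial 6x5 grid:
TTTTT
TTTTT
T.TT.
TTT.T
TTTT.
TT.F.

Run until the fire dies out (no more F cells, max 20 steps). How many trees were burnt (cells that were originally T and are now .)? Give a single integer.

Step 1: +1 fires, +1 burnt (F count now 1)
Step 2: +1 fires, +1 burnt (F count now 1)
Step 3: +2 fires, +1 burnt (F count now 2)
Step 4: +4 fires, +2 burnt (F count now 4)
Step 5: +4 fires, +4 burnt (F count now 4)
Step 6: +4 fires, +4 burnt (F count now 4)
Step 7: +4 fires, +4 burnt (F count now 4)
Step 8: +2 fires, +4 burnt (F count now 2)
Step 9: +0 fires, +2 burnt (F count now 0)
Fire out after step 9
Initially T: 23, now '.': 29
Total burnt (originally-T cells now '.'): 22

Answer: 22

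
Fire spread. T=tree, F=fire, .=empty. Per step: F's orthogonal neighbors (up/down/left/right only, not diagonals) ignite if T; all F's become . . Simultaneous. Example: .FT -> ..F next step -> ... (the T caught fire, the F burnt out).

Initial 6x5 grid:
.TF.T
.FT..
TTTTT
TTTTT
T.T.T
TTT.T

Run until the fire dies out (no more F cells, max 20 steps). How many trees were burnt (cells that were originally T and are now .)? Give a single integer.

Answer: 19

Derivation:
Step 1: +3 fires, +2 burnt (F count now 3)
Step 2: +3 fires, +3 burnt (F count now 3)
Step 3: +3 fires, +3 burnt (F count now 3)
Step 4: +4 fires, +3 burnt (F count now 4)
Step 5: +3 fires, +4 burnt (F count now 3)
Step 6: +2 fires, +3 burnt (F count now 2)
Step 7: +1 fires, +2 burnt (F count now 1)
Step 8: +0 fires, +1 burnt (F count now 0)
Fire out after step 8
Initially T: 20, now '.': 29
Total burnt (originally-T cells now '.'): 19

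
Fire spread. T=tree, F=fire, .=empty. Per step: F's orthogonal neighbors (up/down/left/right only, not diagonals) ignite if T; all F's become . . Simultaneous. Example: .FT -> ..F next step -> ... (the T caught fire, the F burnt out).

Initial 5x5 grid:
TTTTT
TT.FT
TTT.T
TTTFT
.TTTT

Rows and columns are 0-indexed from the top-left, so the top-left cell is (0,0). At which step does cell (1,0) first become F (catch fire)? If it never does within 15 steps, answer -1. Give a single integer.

Step 1: cell (1,0)='T' (+5 fires, +2 burnt)
Step 2: cell (1,0)='T' (+7 fires, +5 burnt)
Step 3: cell (1,0)='T' (+4 fires, +7 burnt)
Step 4: cell (1,0)='T' (+3 fires, +4 burnt)
Step 5: cell (1,0)='F' (+1 fires, +3 burnt)
  -> target ignites at step 5
Step 6: cell (1,0)='.' (+0 fires, +1 burnt)
  fire out at step 6

5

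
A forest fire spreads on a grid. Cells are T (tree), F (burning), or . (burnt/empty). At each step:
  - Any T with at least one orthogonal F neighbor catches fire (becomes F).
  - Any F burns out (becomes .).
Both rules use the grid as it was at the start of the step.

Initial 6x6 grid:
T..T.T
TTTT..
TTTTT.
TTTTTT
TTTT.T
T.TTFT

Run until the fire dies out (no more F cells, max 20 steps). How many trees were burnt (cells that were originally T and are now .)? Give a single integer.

Step 1: +2 fires, +1 burnt (F count now 2)
Step 2: +3 fires, +2 burnt (F count now 3)
Step 3: +3 fires, +3 burnt (F count now 3)
Step 4: +4 fires, +3 burnt (F count now 4)
Step 5: +5 fires, +4 burnt (F count now 5)
Step 6: +5 fires, +5 burnt (F count now 5)
Step 7: +2 fires, +5 burnt (F count now 2)
Step 8: +1 fires, +2 burnt (F count now 1)
Step 9: +1 fires, +1 burnt (F count now 1)
Step 10: +0 fires, +1 burnt (F count now 0)
Fire out after step 10
Initially T: 27, now '.': 35
Total burnt (originally-T cells now '.'): 26

Answer: 26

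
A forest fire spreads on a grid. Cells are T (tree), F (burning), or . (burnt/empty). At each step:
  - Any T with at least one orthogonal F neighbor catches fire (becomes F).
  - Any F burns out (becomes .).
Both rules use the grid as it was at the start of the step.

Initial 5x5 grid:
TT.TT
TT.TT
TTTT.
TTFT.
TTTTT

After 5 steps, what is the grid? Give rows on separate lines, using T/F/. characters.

Step 1: 4 trees catch fire, 1 burn out
  TT.TT
  TT.TT
  TTFT.
  TF.F.
  TTFTT
Step 2: 5 trees catch fire, 4 burn out
  TT.TT
  TT.TT
  TF.F.
  F....
  TF.FT
Step 3: 5 trees catch fire, 5 burn out
  TT.TT
  TF.FT
  F....
  .....
  F...F
Step 4: 4 trees catch fire, 5 burn out
  TF.FT
  F...F
  .....
  .....
  .....
Step 5: 2 trees catch fire, 4 burn out
  F...F
  .....
  .....
  .....
  .....

F...F
.....
.....
.....
.....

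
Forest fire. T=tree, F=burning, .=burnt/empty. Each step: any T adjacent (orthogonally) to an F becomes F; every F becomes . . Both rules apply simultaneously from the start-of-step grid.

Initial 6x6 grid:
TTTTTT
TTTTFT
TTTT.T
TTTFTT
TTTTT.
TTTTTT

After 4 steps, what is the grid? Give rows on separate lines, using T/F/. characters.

Step 1: 7 trees catch fire, 2 burn out
  TTTTFT
  TTTF.F
  TTTF.T
  TTF.FT
  TTTFT.
  TTTTTT
Step 2: 10 trees catch fire, 7 burn out
  TTTF.F
  TTF...
  TTF..F
  TF...F
  TTF.F.
  TTTFTT
Step 3: 7 trees catch fire, 10 burn out
  TTF...
  TF....
  TF....
  F.....
  TF....
  TTF.FT
Step 4: 6 trees catch fire, 7 burn out
  TF....
  F.....
  F.....
  ......
  F.....
  TF...F

TF....
F.....
F.....
......
F.....
TF...F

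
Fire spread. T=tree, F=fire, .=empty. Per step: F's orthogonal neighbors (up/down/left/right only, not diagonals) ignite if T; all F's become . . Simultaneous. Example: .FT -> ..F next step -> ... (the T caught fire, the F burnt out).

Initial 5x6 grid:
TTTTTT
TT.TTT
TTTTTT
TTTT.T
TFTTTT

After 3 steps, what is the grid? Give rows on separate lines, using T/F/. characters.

Step 1: 3 trees catch fire, 1 burn out
  TTTTTT
  TT.TTT
  TTTTTT
  TFTT.T
  F.FTTT
Step 2: 4 trees catch fire, 3 burn out
  TTTTTT
  TT.TTT
  TFTTTT
  F.FT.T
  ...FTT
Step 3: 5 trees catch fire, 4 burn out
  TTTTTT
  TF.TTT
  F.FTTT
  ...F.T
  ....FT

TTTTTT
TF.TTT
F.FTTT
...F.T
....FT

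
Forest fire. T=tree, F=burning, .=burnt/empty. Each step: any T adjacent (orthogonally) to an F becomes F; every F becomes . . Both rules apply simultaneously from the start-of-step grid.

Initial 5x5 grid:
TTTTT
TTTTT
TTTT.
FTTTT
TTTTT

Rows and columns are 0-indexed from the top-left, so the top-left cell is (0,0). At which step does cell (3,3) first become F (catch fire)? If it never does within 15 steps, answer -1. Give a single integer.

Step 1: cell (3,3)='T' (+3 fires, +1 burnt)
Step 2: cell (3,3)='T' (+4 fires, +3 burnt)
Step 3: cell (3,3)='F' (+5 fires, +4 burnt)
  -> target ignites at step 3
Step 4: cell (3,3)='.' (+5 fires, +5 burnt)
Step 5: cell (3,3)='.' (+3 fires, +5 burnt)
Step 6: cell (3,3)='.' (+2 fires, +3 burnt)
Step 7: cell (3,3)='.' (+1 fires, +2 burnt)
Step 8: cell (3,3)='.' (+0 fires, +1 burnt)
  fire out at step 8

3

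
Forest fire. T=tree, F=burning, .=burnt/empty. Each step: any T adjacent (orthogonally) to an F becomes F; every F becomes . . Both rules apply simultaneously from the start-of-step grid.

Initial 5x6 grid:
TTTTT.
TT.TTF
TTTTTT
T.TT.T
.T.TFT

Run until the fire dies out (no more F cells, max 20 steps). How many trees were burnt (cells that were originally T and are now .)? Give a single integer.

Step 1: +4 fires, +2 burnt (F count now 4)
Step 2: +5 fires, +4 burnt (F count now 5)
Step 3: +3 fires, +5 burnt (F count now 3)
Step 4: +2 fires, +3 burnt (F count now 2)
Step 5: +2 fires, +2 burnt (F count now 2)
Step 6: +3 fires, +2 burnt (F count now 3)
Step 7: +2 fires, +3 burnt (F count now 2)
Step 8: +0 fires, +2 burnt (F count now 0)
Fire out after step 8
Initially T: 22, now '.': 29
Total burnt (originally-T cells now '.'): 21

Answer: 21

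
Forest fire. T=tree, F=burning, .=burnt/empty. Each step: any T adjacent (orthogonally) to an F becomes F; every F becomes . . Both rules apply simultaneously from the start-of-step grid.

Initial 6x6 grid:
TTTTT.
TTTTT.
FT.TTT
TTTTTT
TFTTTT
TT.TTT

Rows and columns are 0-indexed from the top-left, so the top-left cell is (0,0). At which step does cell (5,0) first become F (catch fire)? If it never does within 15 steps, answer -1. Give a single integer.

Step 1: cell (5,0)='T' (+7 fires, +2 burnt)
Step 2: cell (5,0)='F' (+5 fires, +7 burnt)
  -> target ignites at step 2
Step 3: cell (5,0)='.' (+5 fires, +5 burnt)
Step 4: cell (5,0)='.' (+6 fires, +5 burnt)
Step 5: cell (5,0)='.' (+5 fires, +6 burnt)
Step 6: cell (5,0)='.' (+2 fires, +5 burnt)
Step 7: cell (5,0)='.' (+0 fires, +2 burnt)
  fire out at step 7

2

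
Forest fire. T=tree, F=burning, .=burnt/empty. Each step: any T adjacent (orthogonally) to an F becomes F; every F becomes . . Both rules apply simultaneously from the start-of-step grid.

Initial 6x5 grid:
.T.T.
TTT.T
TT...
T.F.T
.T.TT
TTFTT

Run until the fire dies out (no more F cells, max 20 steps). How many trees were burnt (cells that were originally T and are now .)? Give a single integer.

Step 1: +2 fires, +2 burnt (F count now 2)
Step 2: +4 fires, +2 burnt (F count now 4)
Step 3: +1 fires, +4 burnt (F count now 1)
Step 4: +1 fires, +1 burnt (F count now 1)
Step 5: +0 fires, +1 burnt (F count now 0)
Fire out after step 5
Initially T: 17, now '.': 21
Total burnt (originally-T cells now '.'): 8

Answer: 8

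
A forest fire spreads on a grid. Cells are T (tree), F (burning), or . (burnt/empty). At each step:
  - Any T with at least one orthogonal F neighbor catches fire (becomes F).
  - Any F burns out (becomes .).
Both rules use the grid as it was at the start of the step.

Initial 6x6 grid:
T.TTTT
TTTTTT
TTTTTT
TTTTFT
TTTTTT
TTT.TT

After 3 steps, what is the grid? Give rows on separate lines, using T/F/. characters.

Step 1: 4 trees catch fire, 1 burn out
  T.TTTT
  TTTTTT
  TTTTFT
  TTTF.F
  TTTTFT
  TTT.TT
Step 2: 7 trees catch fire, 4 burn out
  T.TTTT
  TTTTFT
  TTTF.F
  TTF...
  TTTF.F
  TTT.FT
Step 3: 7 trees catch fire, 7 burn out
  T.TTFT
  TTTF.F
  TTF...
  TF....
  TTF...
  TTT..F

T.TTFT
TTTF.F
TTF...
TF....
TTF...
TTT..F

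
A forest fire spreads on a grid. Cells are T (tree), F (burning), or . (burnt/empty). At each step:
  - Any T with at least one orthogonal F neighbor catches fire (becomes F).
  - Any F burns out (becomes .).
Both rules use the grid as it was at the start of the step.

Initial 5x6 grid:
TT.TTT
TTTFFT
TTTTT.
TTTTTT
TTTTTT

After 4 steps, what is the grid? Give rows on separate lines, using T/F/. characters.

Step 1: 6 trees catch fire, 2 burn out
  TT.FFT
  TTF..F
  TTTFF.
  TTTTTT
  TTTTTT
Step 2: 5 trees catch fire, 6 burn out
  TT...F
  TF....
  TTF...
  TTTFFT
  TTTTTT
Step 3: 7 trees catch fire, 5 burn out
  TF....
  F.....
  TF....
  TTF..F
  TTTFFT
Step 4: 5 trees catch fire, 7 burn out
  F.....
  ......
  F.....
  TF....
  TTF..F

F.....
......
F.....
TF....
TTF..F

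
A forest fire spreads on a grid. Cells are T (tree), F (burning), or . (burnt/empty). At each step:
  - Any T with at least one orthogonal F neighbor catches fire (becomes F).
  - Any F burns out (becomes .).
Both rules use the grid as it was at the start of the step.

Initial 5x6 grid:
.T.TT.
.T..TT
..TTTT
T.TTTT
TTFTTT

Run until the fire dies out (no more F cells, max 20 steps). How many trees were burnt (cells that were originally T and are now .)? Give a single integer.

Step 1: +3 fires, +1 burnt (F count now 3)
Step 2: +4 fires, +3 burnt (F count now 4)
Step 3: +4 fires, +4 burnt (F count now 4)
Step 4: +2 fires, +4 burnt (F count now 2)
Step 5: +2 fires, +2 burnt (F count now 2)
Step 6: +2 fires, +2 burnt (F count now 2)
Step 7: +1 fires, +2 burnt (F count now 1)
Step 8: +0 fires, +1 burnt (F count now 0)
Fire out after step 8
Initially T: 20, now '.': 28
Total burnt (originally-T cells now '.'): 18

Answer: 18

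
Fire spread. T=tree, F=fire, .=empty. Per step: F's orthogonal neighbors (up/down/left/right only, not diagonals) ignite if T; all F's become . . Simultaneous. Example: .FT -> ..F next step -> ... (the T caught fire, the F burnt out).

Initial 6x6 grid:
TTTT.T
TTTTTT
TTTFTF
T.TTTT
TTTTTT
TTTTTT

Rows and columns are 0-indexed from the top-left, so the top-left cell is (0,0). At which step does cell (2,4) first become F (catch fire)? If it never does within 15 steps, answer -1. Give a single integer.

Step 1: cell (2,4)='F' (+6 fires, +2 burnt)
  -> target ignites at step 1
Step 2: cell (2,4)='.' (+9 fires, +6 burnt)
Step 3: cell (2,4)='.' (+7 fires, +9 burnt)
Step 4: cell (2,4)='.' (+6 fires, +7 burnt)
Step 5: cell (2,4)='.' (+3 fires, +6 burnt)
Step 6: cell (2,4)='.' (+1 fires, +3 burnt)
Step 7: cell (2,4)='.' (+0 fires, +1 burnt)
  fire out at step 7

1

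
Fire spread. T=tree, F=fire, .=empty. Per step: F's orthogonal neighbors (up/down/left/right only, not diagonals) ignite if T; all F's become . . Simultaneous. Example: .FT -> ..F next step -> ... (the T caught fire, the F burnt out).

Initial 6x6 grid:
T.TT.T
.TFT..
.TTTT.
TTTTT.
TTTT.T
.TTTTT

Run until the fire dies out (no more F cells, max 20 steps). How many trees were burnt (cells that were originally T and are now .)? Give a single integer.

Step 1: +4 fires, +1 burnt (F count now 4)
Step 2: +4 fires, +4 burnt (F count now 4)
Step 3: +4 fires, +4 burnt (F count now 4)
Step 4: +5 fires, +4 burnt (F count now 5)
Step 5: +3 fires, +5 burnt (F count now 3)
Step 6: +1 fires, +3 burnt (F count now 1)
Step 7: +1 fires, +1 burnt (F count now 1)
Step 8: +1 fires, +1 burnt (F count now 1)
Step 9: +0 fires, +1 burnt (F count now 0)
Fire out after step 9
Initially T: 25, now '.': 34
Total burnt (originally-T cells now '.'): 23

Answer: 23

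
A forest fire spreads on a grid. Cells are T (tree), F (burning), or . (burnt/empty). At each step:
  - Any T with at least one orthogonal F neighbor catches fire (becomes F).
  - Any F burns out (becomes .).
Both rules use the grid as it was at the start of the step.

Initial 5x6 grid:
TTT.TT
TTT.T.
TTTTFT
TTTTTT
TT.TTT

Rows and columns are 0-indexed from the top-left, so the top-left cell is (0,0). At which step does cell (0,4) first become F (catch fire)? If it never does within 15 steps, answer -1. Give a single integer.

Step 1: cell (0,4)='T' (+4 fires, +1 burnt)
Step 2: cell (0,4)='F' (+5 fires, +4 burnt)
  -> target ignites at step 2
Step 3: cell (0,4)='.' (+6 fires, +5 burnt)
Step 4: cell (0,4)='.' (+4 fires, +6 burnt)
Step 5: cell (0,4)='.' (+4 fires, +4 burnt)
Step 6: cell (0,4)='.' (+2 fires, +4 burnt)
Step 7: cell (0,4)='.' (+0 fires, +2 burnt)
  fire out at step 7

2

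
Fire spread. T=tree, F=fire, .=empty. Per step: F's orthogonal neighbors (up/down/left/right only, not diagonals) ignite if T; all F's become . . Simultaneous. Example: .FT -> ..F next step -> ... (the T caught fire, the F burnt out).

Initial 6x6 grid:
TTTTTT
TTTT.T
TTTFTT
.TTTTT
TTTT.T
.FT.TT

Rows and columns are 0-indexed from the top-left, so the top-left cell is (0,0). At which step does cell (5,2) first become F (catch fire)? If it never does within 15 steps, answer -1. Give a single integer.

Step 1: cell (5,2)='F' (+6 fires, +2 burnt)
  -> target ignites at step 1
Step 2: cell (5,2)='.' (+10 fires, +6 burnt)
Step 3: cell (5,2)='.' (+6 fires, +10 burnt)
Step 4: cell (5,2)='.' (+4 fires, +6 burnt)
Step 5: cell (5,2)='.' (+2 fires, +4 burnt)
Step 6: cell (5,2)='.' (+1 fires, +2 burnt)
Step 7: cell (5,2)='.' (+0 fires, +1 burnt)
  fire out at step 7

1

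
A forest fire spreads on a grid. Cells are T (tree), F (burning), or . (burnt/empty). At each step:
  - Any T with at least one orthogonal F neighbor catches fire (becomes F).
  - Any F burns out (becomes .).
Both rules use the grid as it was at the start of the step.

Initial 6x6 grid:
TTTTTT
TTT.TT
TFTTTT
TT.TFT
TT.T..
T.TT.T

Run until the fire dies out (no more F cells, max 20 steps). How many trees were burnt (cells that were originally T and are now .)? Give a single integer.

Step 1: +7 fires, +2 burnt (F count now 7)
Step 2: +9 fires, +7 burnt (F count now 9)
Step 3: +6 fires, +9 burnt (F count now 6)
Step 4: +4 fires, +6 burnt (F count now 4)
Step 5: +0 fires, +4 burnt (F count now 0)
Fire out after step 5
Initially T: 27, now '.': 35
Total burnt (originally-T cells now '.'): 26

Answer: 26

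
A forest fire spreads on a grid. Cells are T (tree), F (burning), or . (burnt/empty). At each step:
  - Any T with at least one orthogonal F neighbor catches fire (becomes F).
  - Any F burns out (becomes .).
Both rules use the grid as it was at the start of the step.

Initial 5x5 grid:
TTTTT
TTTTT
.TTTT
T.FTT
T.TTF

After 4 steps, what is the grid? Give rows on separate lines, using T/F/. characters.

Step 1: 5 trees catch fire, 2 burn out
  TTTTT
  TTTTT
  .TFTT
  T..FF
  T.FF.
Step 2: 4 trees catch fire, 5 burn out
  TTTTT
  TTFTT
  .F.FF
  T....
  T....
Step 3: 4 trees catch fire, 4 burn out
  TTFTT
  TF.FF
  .....
  T....
  T....
Step 4: 4 trees catch fire, 4 burn out
  TF.FF
  F....
  .....
  T....
  T....

TF.FF
F....
.....
T....
T....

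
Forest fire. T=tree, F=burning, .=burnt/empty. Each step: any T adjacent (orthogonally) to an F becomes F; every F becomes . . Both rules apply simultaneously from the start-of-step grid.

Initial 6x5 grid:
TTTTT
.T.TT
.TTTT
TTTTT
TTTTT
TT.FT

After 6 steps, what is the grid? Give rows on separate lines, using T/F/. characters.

Step 1: 2 trees catch fire, 1 burn out
  TTTTT
  .T.TT
  .TTTT
  TTTTT
  TTTFT
  TT..F
Step 2: 3 trees catch fire, 2 burn out
  TTTTT
  .T.TT
  .TTTT
  TTTFT
  TTF.F
  TT...
Step 3: 4 trees catch fire, 3 burn out
  TTTTT
  .T.TT
  .TTFT
  TTF.F
  TF...
  TT...
Step 4: 6 trees catch fire, 4 burn out
  TTTTT
  .T.FT
  .TF.F
  TF...
  F....
  TF...
Step 5: 5 trees catch fire, 6 burn out
  TTTFT
  .T..F
  .F...
  F....
  .....
  F....
Step 6: 3 trees catch fire, 5 burn out
  TTF.F
  .F...
  .....
  .....
  .....
  .....

TTF.F
.F...
.....
.....
.....
.....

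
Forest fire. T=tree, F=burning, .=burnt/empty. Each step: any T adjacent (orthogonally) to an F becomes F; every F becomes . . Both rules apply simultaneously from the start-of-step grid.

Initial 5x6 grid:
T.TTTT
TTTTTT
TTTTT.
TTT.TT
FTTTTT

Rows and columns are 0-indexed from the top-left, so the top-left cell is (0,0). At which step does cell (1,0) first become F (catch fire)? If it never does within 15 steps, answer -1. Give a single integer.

Step 1: cell (1,0)='T' (+2 fires, +1 burnt)
Step 2: cell (1,0)='T' (+3 fires, +2 burnt)
Step 3: cell (1,0)='F' (+4 fires, +3 burnt)
  -> target ignites at step 3
Step 4: cell (1,0)='.' (+4 fires, +4 burnt)
Step 5: cell (1,0)='.' (+4 fires, +4 burnt)
Step 6: cell (1,0)='.' (+4 fires, +4 burnt)
Step 7: cell (1,0)='.' (+2 fires, +4 burnt)
Step 8: cell (1,0)='.' (+2 fires, +2 burnt)
Step 9: cell (1,0)='.' (+1 fires, +2 burnt)
Step 10: cell (1,0)='.' (+0 fires, +1 burnt)
  fire out at step 10

3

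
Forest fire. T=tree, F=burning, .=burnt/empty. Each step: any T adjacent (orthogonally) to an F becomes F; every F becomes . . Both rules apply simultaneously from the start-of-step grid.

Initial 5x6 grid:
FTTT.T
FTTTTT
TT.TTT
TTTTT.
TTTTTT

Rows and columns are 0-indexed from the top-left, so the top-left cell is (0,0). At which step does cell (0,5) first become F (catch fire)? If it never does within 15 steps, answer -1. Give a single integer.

Step 1: cell (0,5)='T' (+3 fires, +2 burnt)
Step 2: cell (0,5)='T' (+4 fires, +3 burnt)
Step 3: cell (0,5)='T' (+4 fires, +4 burnt)
Step 4: cell (0,5)='T' (+4 fires, +4 burnt)
Step 5: cell (0,5)='T' (+4 fires, +4 burnt)
Step 6: cell (0,5)='F' (+4 fires, +4 burnt)
  -> target ignites at step 6
Step 7: cell (0,5)='.' (+1 fires, +4 burnt)
Step 8: cell (0,5)='.' (+1 fires, +1 burnt)
Step 9: cell (0,5)='.' (+0 fires, +1 burnt)
  fire out at step 9

6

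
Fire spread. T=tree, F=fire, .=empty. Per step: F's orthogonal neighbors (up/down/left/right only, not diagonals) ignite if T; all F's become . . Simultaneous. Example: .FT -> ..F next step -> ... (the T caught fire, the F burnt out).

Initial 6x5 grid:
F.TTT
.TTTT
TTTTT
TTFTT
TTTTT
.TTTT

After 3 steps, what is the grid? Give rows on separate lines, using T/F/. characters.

Step 1: 4 trees catch fire, 2 burn out
  ..TTT
  .TTTT
  TTFTT
  TF.FT
  TTFTT
  .TTTT
Step 2: 8 trees catch fire, 4 burn out
  ..TTT
  .TFTT
  TF.FT
  F...F
  TF.FT
  .TFTT
Step 3: 9 trees catch fire, 8 burn out
  ..FTT
  .F.FT
  F...F
  .....
  F...F
  .F.FT

..FTT
.F.FT
F...F
.....
F...F
.F.FT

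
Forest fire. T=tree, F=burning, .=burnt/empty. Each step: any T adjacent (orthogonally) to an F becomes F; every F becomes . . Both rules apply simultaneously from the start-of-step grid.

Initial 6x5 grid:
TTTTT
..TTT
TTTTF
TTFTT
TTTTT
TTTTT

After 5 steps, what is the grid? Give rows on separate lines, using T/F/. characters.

Step 1: 7 trees catch fire, 2 burn out
  TTTTT
  ..TTF
  TTFF.
  TF.FF
  TTFTT
  TTTTT
Step 2: 9 trees catch fire, 7 burn out
  TTTTF
  ..FF.
  TF...
  F....
  TF.FF
  TTFTT
Step 3: 7 trees catch fire, 9 burn out
  TTFF.
  .....
  F....
  .....
  F....
  TF.FF
Step 4: 2 trees catch fire, 7 burn out
  TF...
  .....
  .....
  .....
  .....
  F....
Step 5: 1 trees catch fire, 2 burn out
  F....
  .....
  .....
  .....
  .....
  .....

F....
.....
.....
.....
.....
.....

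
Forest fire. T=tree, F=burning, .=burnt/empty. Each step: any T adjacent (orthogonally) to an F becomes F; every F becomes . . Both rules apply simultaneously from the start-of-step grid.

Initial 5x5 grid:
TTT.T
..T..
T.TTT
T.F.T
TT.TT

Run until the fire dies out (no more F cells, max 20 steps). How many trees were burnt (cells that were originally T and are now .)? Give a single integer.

Answer: 10

Derivation:
Step 1: +1 fires, +1 burnt (F count now 1)
Step 2: +2 fires, +1 burnt (F count now 2)
Step 3: +2 fires, +2 burnt (F count now 2)
Step 4: +2 fires, +2 burnt (F count now 2)
Step 5: +2 fires, +2 burnt (F count now 2)
Step 6: +1 fires, +2 burnt (F count now 1)
Step 7: +0 fires, +1 burnt (F count now 0)
Fire out after step 7
Initially T: 15, now '.': 20
Total burnt (originally-T cells now '.'): 10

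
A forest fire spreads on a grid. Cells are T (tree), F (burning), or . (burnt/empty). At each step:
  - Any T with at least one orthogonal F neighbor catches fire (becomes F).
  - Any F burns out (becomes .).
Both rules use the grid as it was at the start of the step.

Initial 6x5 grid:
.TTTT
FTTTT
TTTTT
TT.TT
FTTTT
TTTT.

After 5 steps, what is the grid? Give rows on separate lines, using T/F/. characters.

Step 1: 5 trees catch fire, 2 burn out
  .TTTT
  .FTTT
  FTTTT
  FT.TT
  .FTTT
  FTTT.
Step 2: 6 trees catch fire, 5 burn out
  .FTTT
  ..FTT
  .FTTT
  .F.TT
  ..FTT
  .FTT.
Step 3: 5 trees catch fire, 6 burn out
  ..FTT
  ...FT
  ..FTT
  ...TT
  ...FT
  ..FT.
Step 4: 6 trees catch fire, 5 burn out
  ...FT
  ....F
  ...FT
  ...FT
  ....F
  ...F.
Step 5: 3 trees catch fire, 6 burn out
  ....F
  .....
  ....F
  ....F
  .....
  .....

....F
.....
....F
....F
.....
.....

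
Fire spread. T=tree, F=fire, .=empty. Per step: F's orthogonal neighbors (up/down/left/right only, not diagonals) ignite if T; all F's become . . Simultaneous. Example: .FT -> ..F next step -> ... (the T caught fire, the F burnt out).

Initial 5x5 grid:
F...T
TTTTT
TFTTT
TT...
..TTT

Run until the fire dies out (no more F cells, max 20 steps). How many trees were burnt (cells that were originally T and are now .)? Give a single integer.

Step 1: +5 fires, +2 burnt (F count now 5)
Step 2: +3 fires, +5 burnt (F count now 3)
Step 3: +2 fires, +3 burnt (F count now 2)
Step 4: +1 fires, +2 burnt (F count now 1)
Step 5: +1 fires, +1 burnt (F count now 1)
Step 6: +0 fires, +1 burnt (F count now 0)
Fire out after step 6
Initially T: 15, now '.': 22
Total burnt (originally-T cells now '.'): 12

Answer: 12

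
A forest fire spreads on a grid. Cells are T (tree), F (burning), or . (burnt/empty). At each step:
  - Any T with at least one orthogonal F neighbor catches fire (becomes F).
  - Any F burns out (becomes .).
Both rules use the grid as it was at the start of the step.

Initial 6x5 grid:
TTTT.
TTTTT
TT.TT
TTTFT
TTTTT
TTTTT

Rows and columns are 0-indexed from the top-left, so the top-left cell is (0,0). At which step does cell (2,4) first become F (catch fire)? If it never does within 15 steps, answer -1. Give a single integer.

Step 1: cell (2,4)='T' (+4 fires, +1 burnt)
Step 2: cell (2,4)='F' (+6 fires, +4 burnt)
  -> target ignites at step 2
Step 3: cell (2,4)='.' (+8 fires, +6 burnt)
Step 4: cell (2,4)='.' (+5 fires, +8 burnt)
Step 5: cell (2,4)='.' (+3 fires, +5 burnt)
Step 6: cell (2,4)='.' (+1 fires, +3 burnt)
Step 7: cell (2,4)='.' (+0 fires, +1 burnt)
  fire out at step 7

2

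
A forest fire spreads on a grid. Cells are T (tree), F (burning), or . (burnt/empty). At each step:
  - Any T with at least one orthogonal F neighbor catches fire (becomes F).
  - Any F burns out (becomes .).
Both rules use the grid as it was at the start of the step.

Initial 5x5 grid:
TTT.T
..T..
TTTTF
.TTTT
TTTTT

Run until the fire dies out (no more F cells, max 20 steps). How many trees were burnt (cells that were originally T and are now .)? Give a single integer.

Step 1: +2 fires, +1 burnt (F count now 2)
Step 2: +3 fires, +2 burnt (F count now 3)
Step 3: +4 fires, +3 burnt (F count now 4)
Step 4: +4 fires, +4 burnt (F count now 4)
Step 5: +2 fires, +4 burnt (F count now 2)
Step 6: +2 fires, +2 burnt (F count now 2)
Step 7: +0 fires, +2 burnt (F count now 0)
Fire out after step 7
Initially T: 18, now '.': 24
Total burnt (originally-T cells now '.'): 17

Answer: 17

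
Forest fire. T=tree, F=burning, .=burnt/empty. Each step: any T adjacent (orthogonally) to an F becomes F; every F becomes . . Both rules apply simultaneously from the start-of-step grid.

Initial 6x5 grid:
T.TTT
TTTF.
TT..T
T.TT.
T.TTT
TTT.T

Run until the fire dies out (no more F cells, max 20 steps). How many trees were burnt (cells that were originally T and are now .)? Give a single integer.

Step 1: +2 fires, +1 burnt (F count now 2)
Step 2: +3 fires, +2 burnt (F count now 3)
Step 3: +2 fires, +3 burnt (F count now 2)
Step 4: +2 fires, +2 burnt (F count now 2)
Step 5: +1 fires, +2 burnt (F count now 1)
Step 6: +1 fires, +1 burnt (F count now 1)
Step 7: +1 fires, +1 burnt (F count now 1)
Step 8: +1 fires, +1 burnt (F count now 1)
Step 9: +1 fires, +1 burnt (F count now 1)
Step 10: +1 fires, +1 burnt (F count now 1)
Step 11: +2 fires, +1 burnt (F count now 2)
Step 12: +2 fires, +2 burnt (F count now 2)
Step 13: +1 fires, +2 burnt (F count now 1)
Step 14: +0 fires, +1 burnt (F count now 0)
Fire out after step 14
Initially T: 21, now '.': 29
Total burnt (originally-T cells now '.'): 20

Answer: 20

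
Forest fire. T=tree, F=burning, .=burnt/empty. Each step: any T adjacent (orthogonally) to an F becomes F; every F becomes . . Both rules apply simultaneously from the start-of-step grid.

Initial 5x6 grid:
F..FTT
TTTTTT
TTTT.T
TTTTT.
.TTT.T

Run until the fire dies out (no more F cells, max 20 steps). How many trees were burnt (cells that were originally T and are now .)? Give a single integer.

Answer: 21

Derivation:
Step 1: +3 fires, +2 burnt (F count now 3)
Step 2: +6 fires, +3 burnt (F count now 6)
Step 3: +5 fires, +6 burnt (F count now 5)
Step 4: +5 fires, +5 burnt (F count now 5)
Step 5: +2 fires, +5 burnt (F count now 2)
Step 6: +0 fires, +2 burnt (F count now 0)
Fire out after step 6
Initially T: 22, now '.': 29
Total burnt (originally-T cells now '.'): 21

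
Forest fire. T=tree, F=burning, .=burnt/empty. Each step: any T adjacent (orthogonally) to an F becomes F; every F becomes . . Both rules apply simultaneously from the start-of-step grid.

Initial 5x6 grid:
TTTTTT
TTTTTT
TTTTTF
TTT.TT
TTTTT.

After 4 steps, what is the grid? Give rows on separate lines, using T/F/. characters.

Step 1: 3 trees catch fire, 1 burn out
  TTTTTT
  TTTTTF
  TTTTF.
  TTT.TF
  TTTTT.
Step 2: 4 trees catch fire, 3 burn out
  TTTTTF
  TTTTF.
  TTTF..
  TTT.F.
  TTTTT.
Step 3: 4 trees catch fire, 4 burn out
  TTTTF.
  TTTF..
  TTF...
  TTT...
  TTTTF.
Step 4: 5 trees catch fire, 4 burn out
  TTTF..
  TTF...
  TF....
  TTF...
  TTTF..

TTTF..
TTF...
TF....
TTF...
TTTF..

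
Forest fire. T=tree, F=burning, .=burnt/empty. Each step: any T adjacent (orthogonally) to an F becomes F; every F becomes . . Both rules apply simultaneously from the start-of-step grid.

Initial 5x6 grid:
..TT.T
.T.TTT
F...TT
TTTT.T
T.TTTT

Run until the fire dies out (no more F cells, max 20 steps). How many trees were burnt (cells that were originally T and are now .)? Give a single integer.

Answer: 18

Derivation:
Step 1: +1 fires, +1 burnt (F count now 1)
Step 2: +2 fires, +1 burnt (F count now 2)
Step 3: +1 fires, +2 burnt (F count now 1)
Step 4: +2 fires, +1 burnt (F count now 2)
Step 5: +1 fires, +2 burnt (F count now 1)
Step 6: +1 fires, +1 burnt (F count now 1)
Step 7: +1 fires, +1 burnt (F count now 1)
Step 8: +1 fires, +1 burnt (F count now 1)
Step 9: +1 fires, +1 burnt (F count now 1)
Step 10: +2 fires, +1 burnt (F count now 2)
Step 11: +2 fires, +2 burnt (F count now 2)
Step 12: +1 fires, +2 burnt (F count now 1)
Step 13: +1 fires, +1 burnt (F count now 1)
Step 14: +1 fires, +1 burnt (F count now 1)
Step 15: +0 fires, +1 burnt (F count now 0)
Fire out after step 15
Initially T: 19, now '.': 29
Total burnt (originally-T cells now '.'): 18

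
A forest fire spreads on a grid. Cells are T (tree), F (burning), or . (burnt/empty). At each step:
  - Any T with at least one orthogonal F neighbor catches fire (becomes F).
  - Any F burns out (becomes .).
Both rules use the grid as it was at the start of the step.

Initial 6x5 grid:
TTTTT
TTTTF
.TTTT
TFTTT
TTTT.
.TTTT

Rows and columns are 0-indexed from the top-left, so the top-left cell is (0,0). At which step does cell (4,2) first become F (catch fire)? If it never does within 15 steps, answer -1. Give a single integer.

Step 1: cell (4,2)='T' (+7 fires, +2 burnt)
Step 2: cell (4,2)='F' (+10 fires, +7 burnt)
  -> target ignites at step 2
Step 3: cell (4,2)='.' (+5 fires, +10 burnt)
Step 4: cell (4,2)='.' (+2 fires, +5 burnt)
Step 5: cell (4,2)='.' (+1 fires, +2 burnt)
Step 6: cell (4,2)='.' (+0 fires, +1 burnt)
  fire out at step 6

2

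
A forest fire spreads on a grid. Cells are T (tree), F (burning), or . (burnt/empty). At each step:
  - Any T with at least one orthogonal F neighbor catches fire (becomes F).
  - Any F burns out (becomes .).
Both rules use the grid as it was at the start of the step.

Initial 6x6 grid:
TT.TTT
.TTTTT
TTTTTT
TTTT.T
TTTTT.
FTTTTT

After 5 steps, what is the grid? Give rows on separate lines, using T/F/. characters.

Step 1: 2 trees catch fire, 1 burn out
  TT.TTT
  .TTTTT
  TTTTTT
  TTTT.T
  FTTTT.
  .FTTTT
Step 2: 3 trees catch fire, 2 burn out
  TT.TTT
  .TTTTT
  TTTTTT
  FTTT.T
  .FTTT.
  ..FTTT
Step 3: 4 trees catch fire, 3 burn out
  TT.TTT
  .TTTTT
  FTTTTT
  .FTT.T
  ..FTT.
  ...FTT
Step 4: 4 trees catch fire, 4 burn out
  TT.TTT
  .TTTTT
  .FTTTT
  ..FT.T
  ...FT.
  ....FT
Step 5: 5 trees catch fire, 4 burn out
  TT.TTT
  .FTTTT
  ..FTTT
  ...F.T
  ....F.
  .....F

TT.TTT
.FTTTT
..FTTT
...F.T
....F.
.....F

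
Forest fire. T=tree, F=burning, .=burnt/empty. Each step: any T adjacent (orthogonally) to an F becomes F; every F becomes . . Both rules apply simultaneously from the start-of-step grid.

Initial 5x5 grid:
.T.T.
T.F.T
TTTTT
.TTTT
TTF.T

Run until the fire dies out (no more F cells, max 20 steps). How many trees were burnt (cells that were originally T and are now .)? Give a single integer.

Step 1: +3 fires, +2 burnt (F count now 3)
Step 2: +5 fires, +3 burnt (F count now 5)
Step 3: +3 fires, +5 burnt (F count now 3)
Step 4: +3 fires, +3 burnt (F count now 3)
Step 5: +0 fires, +3 burnt (F count now 0)
Fire out after step 5
Initially T: 16, now '.': 23
Total burnt (originally-T cells now '.'): 14

Answer: 14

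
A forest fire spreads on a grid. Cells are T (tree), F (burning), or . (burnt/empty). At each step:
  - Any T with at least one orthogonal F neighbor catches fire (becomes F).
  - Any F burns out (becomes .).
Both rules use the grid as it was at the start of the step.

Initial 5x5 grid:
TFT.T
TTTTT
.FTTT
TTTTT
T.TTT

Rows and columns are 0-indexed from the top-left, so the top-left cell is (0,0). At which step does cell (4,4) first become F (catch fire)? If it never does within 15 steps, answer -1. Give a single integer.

Step 1: cell (4,4)='T' (+5 fires, +2 burnt)
Step 2: cell (4,4)='T' (+5 fires, +5 burnt)
Step 3: cell (4,4)='T' (+5 fires, +5 burnt)
Step 4: cell (4,4)='T' (+3 fires, +5 burnt)
Step 5: cell (4,4)='F' (+2 fires, +3 burnt)
  -> target ignites at step 5
Step 6: cell (4,4)='.' (+0 fires, +2 burnt)
  fire out at step 6

5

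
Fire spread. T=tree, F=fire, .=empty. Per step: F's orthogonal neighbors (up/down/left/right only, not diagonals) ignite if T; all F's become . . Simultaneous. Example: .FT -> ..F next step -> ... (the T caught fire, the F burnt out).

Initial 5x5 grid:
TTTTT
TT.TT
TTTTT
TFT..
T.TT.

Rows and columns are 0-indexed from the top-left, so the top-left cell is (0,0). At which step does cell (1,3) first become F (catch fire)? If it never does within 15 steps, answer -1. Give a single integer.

Step 1: cell (1,3)='T' (+3 fires, +1 burnt)
Step 2: cell (1,3)='T' (+5 fires, +3 burnt)
Step 3: cell (1,3)='T' (+4 fires, +5 burnt)
Step 4: cell (1,3)='F' (+4 fires, +4 burnt)
  -> target ignites at step 4
Step 5: cell (1,3)='.' (+2 fires, +4 burnt)
Step 6: cell (1,3)='.' (+1 fires, +2 burnt)
Step 7: cell (1,3)='.' (+0 fires, +1 burnt)
  fire out at step 7

4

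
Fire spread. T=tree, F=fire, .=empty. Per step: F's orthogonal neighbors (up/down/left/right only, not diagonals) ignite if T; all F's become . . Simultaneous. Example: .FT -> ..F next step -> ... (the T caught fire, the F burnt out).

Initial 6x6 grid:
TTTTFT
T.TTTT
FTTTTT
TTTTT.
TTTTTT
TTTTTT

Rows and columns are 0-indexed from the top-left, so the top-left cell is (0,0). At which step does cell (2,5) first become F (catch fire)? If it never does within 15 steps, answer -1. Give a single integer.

Step 1: cell (2,5)='T' (+6 fires, +2 burnt)
Step 2: cell (2,5)='T' (+8 fires, +6 burnt)
Step 3: cell (2,5)='F' (+8 fires, +8 burnt)
  -> target ignites at step 3
Step 4: cell (2,5)='.' (+4 fires, +8 burnt)
Step 5: cell (2,5)='.' (+4 fires, +4 burnt)
Step 6: cell (2,5)='.' (+2 fires, +4 burnt)
Step 7: cell (2,5)='.' (+0 fires, +2 burnt)
  fire out at step 7

3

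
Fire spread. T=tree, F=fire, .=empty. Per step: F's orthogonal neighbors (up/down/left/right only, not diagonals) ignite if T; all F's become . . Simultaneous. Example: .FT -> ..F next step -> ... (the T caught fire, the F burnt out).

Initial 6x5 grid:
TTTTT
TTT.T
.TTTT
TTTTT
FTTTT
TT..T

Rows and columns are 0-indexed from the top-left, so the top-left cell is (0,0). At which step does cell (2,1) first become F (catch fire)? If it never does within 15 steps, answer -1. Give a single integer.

Step 1: cell (2,1)='T' (+3 fires, +1 burnt)
Step 2: cell (2,1)='T' (+3 fires, +3 burnt)
Step 3: cell (2,1)='F' (+3 fires, +3 burnt)
  -> target ignites at step 3
Step 4: cell (2,1)='.' (+4 fires, +3 burnt)
Step 5: cell (2,1)='.' (+6 fires, +4 burnt)
Step 6: cell (2,1)='.' (+3 fires, +6 burnt)
Step 7: cell (2,1)='.' (+2 fires, +3 burnt)
Step 8: cell (2,1)='.' (+1 fires, +2 burnt)
Step 9: cell (2,1)='.' (+0 fires, +1 burnt)
  fire out at step 9

3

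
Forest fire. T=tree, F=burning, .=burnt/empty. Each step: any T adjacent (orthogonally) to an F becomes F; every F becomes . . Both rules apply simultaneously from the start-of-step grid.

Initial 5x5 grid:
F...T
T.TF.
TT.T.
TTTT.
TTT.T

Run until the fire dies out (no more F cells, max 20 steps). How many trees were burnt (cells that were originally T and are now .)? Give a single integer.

Answer: 12

Derivation:
Step 1: +3 fires, +2 burnt (F count now 3)
Step 2: +2 fires, +3 burnt (F count now 2)
Step 3: +3 fires, +2 burnt (F count now 3)
Step 4: +3 fires, +3 burnt (F count now 3)
Step 5: +1 fires, +3 burnt (F count now 1)
Step 6: +0 fires, +1 burnt (F count now 0)
Fire out after step 6
Initially T: 14, now '.': 23
Total burnt (originally-T cells now '.'): 12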